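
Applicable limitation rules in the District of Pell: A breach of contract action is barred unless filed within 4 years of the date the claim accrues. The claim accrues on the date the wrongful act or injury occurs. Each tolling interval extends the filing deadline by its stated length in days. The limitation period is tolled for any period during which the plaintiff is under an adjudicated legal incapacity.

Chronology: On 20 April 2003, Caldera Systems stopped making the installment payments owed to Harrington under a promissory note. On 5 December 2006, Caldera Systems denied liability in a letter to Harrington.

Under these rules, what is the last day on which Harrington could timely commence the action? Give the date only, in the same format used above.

The claim accrued on 20 April 2003, the date of the act.
4 years from 20 April 2003 is 20 April 2007.
Nothing else in the chronology tolls or restarts the period.

20 April 2007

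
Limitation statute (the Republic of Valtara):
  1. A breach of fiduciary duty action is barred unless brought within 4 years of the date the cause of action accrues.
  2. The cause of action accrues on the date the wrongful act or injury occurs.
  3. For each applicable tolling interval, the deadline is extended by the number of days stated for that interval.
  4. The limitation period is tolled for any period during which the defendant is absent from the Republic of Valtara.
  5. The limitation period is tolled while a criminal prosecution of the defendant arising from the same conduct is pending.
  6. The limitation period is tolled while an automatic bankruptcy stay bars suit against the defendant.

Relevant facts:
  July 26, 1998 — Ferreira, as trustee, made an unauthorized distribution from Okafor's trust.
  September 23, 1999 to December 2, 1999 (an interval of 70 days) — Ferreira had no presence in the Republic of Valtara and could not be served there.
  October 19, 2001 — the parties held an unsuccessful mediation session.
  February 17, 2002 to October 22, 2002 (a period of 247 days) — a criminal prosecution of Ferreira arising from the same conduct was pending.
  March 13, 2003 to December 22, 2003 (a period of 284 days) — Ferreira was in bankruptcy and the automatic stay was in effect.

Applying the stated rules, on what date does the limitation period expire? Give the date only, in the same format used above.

The limitation period began to run on July 26, 1998.
The untolled deadline — 4 years after July 26, 1998 — is July 26, 2002.
The defendant's absence from the jurisdiction from September 23, 1999 to December 2, 1999 tolled the period for 70 days, extending the deadline to October 4, 2002.
The pending criminal prosecution from February 17, 2002 to October 22, 2002 tolled the period for 247 days, extending the deadline to June 8, 2003.
The period was tolled for 284 days by the automatic bankruptcy stay (March 13, 2003 to December 22, 2003), pushing the deadline to March 18, 2004.
The other events in the timeline have no effect on the limitation period under the stated rules.

March 18, 2004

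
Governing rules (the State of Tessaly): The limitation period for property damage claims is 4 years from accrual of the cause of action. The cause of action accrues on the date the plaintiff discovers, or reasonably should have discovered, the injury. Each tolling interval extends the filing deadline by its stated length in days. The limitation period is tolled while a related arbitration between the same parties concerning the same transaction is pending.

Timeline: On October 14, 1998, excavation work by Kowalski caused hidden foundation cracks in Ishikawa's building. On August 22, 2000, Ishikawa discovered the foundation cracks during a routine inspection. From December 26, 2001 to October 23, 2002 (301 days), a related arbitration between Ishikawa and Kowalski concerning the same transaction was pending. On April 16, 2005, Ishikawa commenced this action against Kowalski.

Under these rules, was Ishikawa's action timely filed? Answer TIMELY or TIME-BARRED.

TIMELY

Accrual is tied to discovery, so the period began on August 22, 2000 rather than on October 14, 1998 when the act occurred.
The untolled deadline — 4 years after August 22, 2000 — is August 22, 2004.
The period was tolled for 301 days by the pending related arbitration (December 26, 2001 to October 23, 2002), pushing the deadline to June 19, 2005.
Filing on April 16, 2005 beat the June 19, 2005 deadline — the action is timely.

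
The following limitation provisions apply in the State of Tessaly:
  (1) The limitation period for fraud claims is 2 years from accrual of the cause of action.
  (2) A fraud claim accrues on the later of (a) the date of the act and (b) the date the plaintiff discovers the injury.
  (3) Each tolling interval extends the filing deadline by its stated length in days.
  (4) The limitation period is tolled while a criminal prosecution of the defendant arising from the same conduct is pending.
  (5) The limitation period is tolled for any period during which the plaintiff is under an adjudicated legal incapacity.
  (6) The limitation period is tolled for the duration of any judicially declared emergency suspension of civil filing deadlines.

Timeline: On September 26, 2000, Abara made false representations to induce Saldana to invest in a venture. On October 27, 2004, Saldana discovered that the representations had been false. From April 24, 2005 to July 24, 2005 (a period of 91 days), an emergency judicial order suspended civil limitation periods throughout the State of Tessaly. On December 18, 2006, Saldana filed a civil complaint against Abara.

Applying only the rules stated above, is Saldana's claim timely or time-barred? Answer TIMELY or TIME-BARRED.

TIMELY

The claim accrued on October 27, 2004 — the later of the September 26, 2000 act and the October 27, 2004 discovery.
Adding the 2 years base period to October 27, 2004 gives a deadline of October 27, 2006, before any tolling.
The period was tolled for 91 days by the emergency suspension of filing deadlines (April 24, 2005 to July 24, 2005), pushing the deadline to January 26, 2007.
The December 18, 2006 filing precedes the January 26, 2007 deadline; the claim is timely.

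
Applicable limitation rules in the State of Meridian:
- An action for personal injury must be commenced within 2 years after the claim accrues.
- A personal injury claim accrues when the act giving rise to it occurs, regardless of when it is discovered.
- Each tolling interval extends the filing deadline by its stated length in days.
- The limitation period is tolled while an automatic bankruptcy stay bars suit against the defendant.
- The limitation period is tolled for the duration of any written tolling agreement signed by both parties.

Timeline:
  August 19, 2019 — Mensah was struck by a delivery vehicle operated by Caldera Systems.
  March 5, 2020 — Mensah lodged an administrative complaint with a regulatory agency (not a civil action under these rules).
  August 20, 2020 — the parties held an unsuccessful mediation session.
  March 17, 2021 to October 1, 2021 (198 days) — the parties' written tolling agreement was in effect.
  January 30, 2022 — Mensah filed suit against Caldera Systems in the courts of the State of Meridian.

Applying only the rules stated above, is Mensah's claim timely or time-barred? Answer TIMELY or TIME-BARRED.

The claim accrued on August 19, 2019, the date of the act.
Adding the 2 years base period to August 19, 2019 gives a deadline of August 19, 2021, before any tolling.
The written tolling agreement from March 17, 2021 to October 1, 2021 tolled the period for 198 days, extending the deadline to March 5, 2022.
None of the other events listed affects the running of the period under the stated rules.
The January 30, 2022 filing precedes the March 5, 2022 deadline; the claim is timely.

TIMELY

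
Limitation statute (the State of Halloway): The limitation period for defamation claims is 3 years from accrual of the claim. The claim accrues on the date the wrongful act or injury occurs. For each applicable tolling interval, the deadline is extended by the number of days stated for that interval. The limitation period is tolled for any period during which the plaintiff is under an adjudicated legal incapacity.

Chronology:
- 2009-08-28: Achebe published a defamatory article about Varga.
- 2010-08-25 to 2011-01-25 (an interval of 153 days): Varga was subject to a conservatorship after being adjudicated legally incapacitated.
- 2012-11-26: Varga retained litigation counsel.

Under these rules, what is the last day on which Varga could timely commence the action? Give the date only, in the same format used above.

The claim accrued on 2009-08-28, when the wrongful act occurred.
The untolled deadline — 3 years after 2009-08-28 — is 2012-08-28.
The plaintiff's legal incapacity from 2010-08-25 to 2011-01-25 tolled the period for 153 days, extending the deadline to 2013-01-28.
Nothing else in the chronology tolls or restarts the period.

2013-01-28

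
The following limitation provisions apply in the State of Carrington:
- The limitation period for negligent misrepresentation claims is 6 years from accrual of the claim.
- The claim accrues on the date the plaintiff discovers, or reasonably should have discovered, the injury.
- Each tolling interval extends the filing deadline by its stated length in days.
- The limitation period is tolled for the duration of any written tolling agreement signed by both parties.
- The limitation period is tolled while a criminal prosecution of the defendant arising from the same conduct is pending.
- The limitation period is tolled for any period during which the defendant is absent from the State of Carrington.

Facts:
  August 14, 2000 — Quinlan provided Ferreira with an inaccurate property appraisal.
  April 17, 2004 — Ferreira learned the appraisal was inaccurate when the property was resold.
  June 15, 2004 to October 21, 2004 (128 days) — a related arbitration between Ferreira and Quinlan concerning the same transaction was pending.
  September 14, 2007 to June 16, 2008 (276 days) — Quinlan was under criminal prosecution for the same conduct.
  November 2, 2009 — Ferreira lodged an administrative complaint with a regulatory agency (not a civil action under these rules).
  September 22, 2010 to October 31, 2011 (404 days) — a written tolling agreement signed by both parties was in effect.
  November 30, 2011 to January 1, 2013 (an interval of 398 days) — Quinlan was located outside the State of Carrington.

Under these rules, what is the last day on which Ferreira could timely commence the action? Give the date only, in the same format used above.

March 30, 2013

Under the discovery rule, the claim accrued on April 17, 2004, when Ferreira discovered the injury — not on the August 14, 2000 date of the underlying act.
6 years from April 17, 2004 is April 17, 2010.
The period was tolled for 276 days by the pending criminal prosecution (September 14, 2007 to June 16, 2008), pushing the deadline to January 18, 2011.
The period was tolled for 404 days by the written tolling agreement (September 22, 2010 to October 31, 2011), pushing the deadline to February 26, 2012.
The defendant's absence from the jurisdiction from November 30, 2011 to January 1, 2013 tolled the period for 398 days, extending the deadline to March 30, 2013.
The pending related arbitration from June 15, 2004 to October 21, 2004 does not toll the period, because no stated rule makes a pending arbitration a tolling event.
Nothing else in the chronology tolls or restarts the period.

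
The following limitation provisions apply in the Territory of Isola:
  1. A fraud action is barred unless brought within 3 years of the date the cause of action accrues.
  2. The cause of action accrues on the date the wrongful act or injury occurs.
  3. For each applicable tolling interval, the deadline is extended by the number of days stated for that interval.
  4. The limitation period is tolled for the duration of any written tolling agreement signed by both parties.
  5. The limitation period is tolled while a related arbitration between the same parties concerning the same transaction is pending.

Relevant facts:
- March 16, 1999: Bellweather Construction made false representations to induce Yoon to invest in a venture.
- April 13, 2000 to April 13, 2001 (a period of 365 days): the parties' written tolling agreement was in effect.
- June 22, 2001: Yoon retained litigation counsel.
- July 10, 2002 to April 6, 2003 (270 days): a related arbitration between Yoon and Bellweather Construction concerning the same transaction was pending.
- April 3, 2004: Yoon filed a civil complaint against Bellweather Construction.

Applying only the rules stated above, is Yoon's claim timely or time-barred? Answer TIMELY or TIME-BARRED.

TIME-BARRED

The limitation period began to run on March 16, 1999.
Adding the 3 years base period to March 16, 1999 gives a deadline of March 16, 2002, before any tolling.
The period was tolled for 365 days by the written tolling agreement (April 13, 2000 to April 13, 2001), pushing the deadline to March 16, 2003.
The pending related arbitration from July 10, 2002 to April 6, 2003 tolled the period for 270 days, extending the deadline to December 11, 2003.
None of the other events listed affects the running of the period under the stated rules.
Filing on April 3, 2004 missed the December 11, 2003 deadline — the action is time-barred.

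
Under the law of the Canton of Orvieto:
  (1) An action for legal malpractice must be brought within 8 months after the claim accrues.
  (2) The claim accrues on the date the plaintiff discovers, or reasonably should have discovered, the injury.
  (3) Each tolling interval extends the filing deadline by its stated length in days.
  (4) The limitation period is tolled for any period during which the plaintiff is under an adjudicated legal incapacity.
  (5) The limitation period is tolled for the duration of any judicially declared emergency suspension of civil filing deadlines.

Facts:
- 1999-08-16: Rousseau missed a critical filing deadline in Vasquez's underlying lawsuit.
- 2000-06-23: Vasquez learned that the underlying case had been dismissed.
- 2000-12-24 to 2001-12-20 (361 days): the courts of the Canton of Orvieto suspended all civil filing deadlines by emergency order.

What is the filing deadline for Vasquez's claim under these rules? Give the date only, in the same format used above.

2002-02-19

The claim did not accrue until Vasquez discovered the injury on 2000-06-23; the 1999-08-16 act date does not start the clock under the stated rule.
The untolled deadline — 8 months after 2000-06-23 — is 2001-02-23.
The period was tolled for 361 days by the emergency suspension of filing deadlines (2000-12-24 to 2001-12-20), pushing the deadline to 2002-02-19.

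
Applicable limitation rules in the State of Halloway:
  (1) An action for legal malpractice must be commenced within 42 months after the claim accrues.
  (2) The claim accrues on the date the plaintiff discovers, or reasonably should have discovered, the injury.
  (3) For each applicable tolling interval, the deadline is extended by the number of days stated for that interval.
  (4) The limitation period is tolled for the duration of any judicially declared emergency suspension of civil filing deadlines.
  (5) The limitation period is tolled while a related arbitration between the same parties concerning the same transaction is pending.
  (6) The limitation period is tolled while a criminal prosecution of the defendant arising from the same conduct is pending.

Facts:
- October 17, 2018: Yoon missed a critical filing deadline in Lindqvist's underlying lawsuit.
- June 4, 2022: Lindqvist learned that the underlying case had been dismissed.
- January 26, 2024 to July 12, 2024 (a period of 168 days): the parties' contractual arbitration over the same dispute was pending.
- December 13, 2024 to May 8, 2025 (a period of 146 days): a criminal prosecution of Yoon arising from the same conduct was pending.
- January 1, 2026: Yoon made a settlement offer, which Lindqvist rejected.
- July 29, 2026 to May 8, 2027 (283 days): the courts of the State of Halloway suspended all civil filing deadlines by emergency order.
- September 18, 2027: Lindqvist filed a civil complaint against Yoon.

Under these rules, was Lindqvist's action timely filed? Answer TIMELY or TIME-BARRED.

TIME-BARRED

Under the discovery rule, the claim accrued on June 4, 2022, when Lindqvist discovered the injury — not on the October 17, 2018 date of the underlying act.
The untolled deadline — 42 months after June 4, 2022 — is December 4, 2025.
Because the pending related arbitration ran from January 26, 2024 to July 12, 2024, the deadline is extended by 168 days to May 21, 2026.
The period was tolled for 146 days by the pending criminal prosecution (December 13, 2024 to May 8, 2025), pushing the deadline to October 14, 2026.
The period was tolled for 283 days by the emergency suspension of filing deadlines (July 29, 2026 to May 8, 2027), pushing the deadline to July 24, 2027.
None of the other events listed affects the running of the period under the stated rules.
Lindqvist filed on September 18, 2027, after the July 24, 2027 deadline, so the action is time-barred.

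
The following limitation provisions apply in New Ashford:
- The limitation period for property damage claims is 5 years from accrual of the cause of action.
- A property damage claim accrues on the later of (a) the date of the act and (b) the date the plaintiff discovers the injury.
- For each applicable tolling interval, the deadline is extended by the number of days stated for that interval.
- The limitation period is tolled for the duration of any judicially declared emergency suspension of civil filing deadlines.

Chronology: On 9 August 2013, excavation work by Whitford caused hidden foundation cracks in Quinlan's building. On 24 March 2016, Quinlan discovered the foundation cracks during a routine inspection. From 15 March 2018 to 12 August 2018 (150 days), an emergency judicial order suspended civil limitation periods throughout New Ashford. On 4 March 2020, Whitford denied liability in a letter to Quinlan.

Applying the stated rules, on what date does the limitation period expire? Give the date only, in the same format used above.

21 August 2021

The claim accrued on 24 March 2016 — the later of the 9 August 2013 act and the 24 March 2016 discovery.
5 years from 24 March 2016 is 24 March 2021.
The period was tolled for 150 days by the emergency suspension of filing deadlines (15 March 2018 to 12 August 2018), pushing the deadline to 21 August 2021.
The other events in the timeline have no effect on the limitation period under the stated rules.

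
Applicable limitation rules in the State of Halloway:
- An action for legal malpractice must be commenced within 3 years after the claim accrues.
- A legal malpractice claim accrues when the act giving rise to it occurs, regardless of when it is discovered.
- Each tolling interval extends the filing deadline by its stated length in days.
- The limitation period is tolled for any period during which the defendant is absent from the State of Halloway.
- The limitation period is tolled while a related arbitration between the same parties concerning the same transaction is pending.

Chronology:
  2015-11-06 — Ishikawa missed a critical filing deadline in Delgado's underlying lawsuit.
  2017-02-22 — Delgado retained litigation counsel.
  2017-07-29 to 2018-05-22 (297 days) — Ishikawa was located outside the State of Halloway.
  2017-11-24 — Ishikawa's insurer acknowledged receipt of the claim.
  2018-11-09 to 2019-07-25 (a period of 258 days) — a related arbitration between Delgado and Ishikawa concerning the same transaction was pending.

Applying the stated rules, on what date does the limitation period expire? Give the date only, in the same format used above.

The limitation period began to run on 2015-11-06.
3 years from 2015-11-06 is 2018-11-06.
Because the defendant's absence from the jurisdiction ran from 2017-07-29 to 2018-05-22, the deadline is extended by 297 days to 2019-08-30.
The pending related arbitration from 2018-11-09 to 2019-07-25 tolled the period for 258 days, extending the deadline to 2020-05-14.
None of the other events listed affects the running of the period under the stated rules.

2020-05-14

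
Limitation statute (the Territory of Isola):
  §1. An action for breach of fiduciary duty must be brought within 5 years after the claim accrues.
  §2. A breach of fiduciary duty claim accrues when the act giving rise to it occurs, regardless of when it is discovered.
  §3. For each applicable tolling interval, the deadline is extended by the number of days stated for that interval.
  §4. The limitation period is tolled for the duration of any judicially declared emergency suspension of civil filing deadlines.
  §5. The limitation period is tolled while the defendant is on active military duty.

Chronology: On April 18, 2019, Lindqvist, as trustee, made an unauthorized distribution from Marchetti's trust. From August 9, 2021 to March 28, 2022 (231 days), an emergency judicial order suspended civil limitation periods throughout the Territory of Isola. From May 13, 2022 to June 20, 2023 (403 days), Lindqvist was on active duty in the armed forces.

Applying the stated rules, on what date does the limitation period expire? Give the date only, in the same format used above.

January 12, 2026

The limitation period began to run on April 18, 2019.
5 years from April 18, 2019 is April 18, 2024.
Because the emergency suspension of filing deadlines ran from August 9, 2021 to March 28, 2022, the deadline is extended by 231 days to December 5, 2024.
The defendant's active military service from May 13, 2022 to June 20, 2023 tolled the period for 403 days, extending the deadline to January 12, 2026.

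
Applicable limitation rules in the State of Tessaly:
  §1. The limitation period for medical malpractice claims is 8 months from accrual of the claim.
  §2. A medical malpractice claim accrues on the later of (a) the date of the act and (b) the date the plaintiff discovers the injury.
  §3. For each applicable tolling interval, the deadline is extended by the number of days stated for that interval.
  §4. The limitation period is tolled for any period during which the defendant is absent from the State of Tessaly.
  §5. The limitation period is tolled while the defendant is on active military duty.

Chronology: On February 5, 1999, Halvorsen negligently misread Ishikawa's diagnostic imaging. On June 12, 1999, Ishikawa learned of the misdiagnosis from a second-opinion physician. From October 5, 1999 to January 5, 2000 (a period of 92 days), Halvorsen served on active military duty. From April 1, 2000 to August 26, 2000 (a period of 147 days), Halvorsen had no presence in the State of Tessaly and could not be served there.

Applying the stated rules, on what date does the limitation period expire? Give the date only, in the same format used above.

The claim accrued on June 12, 1999 — the later of the February 5, 1999 act and the June 12, 1999 discovery.
8 months from June 12, 1999 is February 12, 2000.
The period was tolled for 92 days by the defendant's active military service (October 5, 1999 to January 5, 2000), pushing the deadline to May 14, 2000.
The period was tolled for 147 days by the defendant's absence from the jurisdiction (April 1, 2000 to August 26, 2000), pushing the deadline to October 8, 2000.

October 8, 2000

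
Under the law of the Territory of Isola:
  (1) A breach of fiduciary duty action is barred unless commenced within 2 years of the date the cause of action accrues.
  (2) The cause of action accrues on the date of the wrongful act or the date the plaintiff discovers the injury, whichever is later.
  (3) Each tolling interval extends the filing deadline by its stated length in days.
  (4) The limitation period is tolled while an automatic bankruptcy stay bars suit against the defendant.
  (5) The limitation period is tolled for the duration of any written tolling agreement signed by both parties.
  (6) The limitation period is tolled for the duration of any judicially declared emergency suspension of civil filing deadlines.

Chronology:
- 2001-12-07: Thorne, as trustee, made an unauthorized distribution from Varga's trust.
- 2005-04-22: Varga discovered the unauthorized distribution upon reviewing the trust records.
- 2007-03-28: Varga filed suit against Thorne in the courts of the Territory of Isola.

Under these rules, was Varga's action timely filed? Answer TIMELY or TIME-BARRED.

Because discovery on 2005-04-22 post-dates the 2001-12-07 act, accrual under the later-of rule falls on 2005-04-22.
2 years from 2005-04-22 is 2007-04-22.
Filing on 2007-03-28 beat the 2007-04-22 deadline — the action is timely.

TIMELY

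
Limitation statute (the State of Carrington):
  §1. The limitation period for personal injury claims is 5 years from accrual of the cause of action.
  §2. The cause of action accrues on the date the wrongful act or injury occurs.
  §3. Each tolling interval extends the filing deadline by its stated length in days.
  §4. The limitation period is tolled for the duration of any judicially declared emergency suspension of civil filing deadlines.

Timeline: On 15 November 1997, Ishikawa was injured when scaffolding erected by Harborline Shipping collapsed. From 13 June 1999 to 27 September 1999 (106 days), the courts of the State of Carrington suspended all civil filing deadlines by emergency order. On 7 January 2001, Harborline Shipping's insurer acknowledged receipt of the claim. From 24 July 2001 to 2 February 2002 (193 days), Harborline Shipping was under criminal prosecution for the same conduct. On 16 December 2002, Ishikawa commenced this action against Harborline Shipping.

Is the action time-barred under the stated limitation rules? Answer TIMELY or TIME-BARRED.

The claim accrued on 15 November 1997, when the wrongful act occurred.
The untolled deadline — 5 years after 15 November 1997 — is 15 November 2002.
The emergency suspension of filing deadlines from 13 June 1999 to 27 September 1999 tolled the period for 106 days, extending the deadline to 1 March 2003.
No stated provision tolls the period for a criminal prosecution, so the interval from 24 July 2001 to 2 February 2002 has no effect on the deadline.
None of the other events listed affects the running of the period under the stated rules.
Filing on 16 December 2002 beat the 1 March 2003 deadline — the action is timely.

TIMELY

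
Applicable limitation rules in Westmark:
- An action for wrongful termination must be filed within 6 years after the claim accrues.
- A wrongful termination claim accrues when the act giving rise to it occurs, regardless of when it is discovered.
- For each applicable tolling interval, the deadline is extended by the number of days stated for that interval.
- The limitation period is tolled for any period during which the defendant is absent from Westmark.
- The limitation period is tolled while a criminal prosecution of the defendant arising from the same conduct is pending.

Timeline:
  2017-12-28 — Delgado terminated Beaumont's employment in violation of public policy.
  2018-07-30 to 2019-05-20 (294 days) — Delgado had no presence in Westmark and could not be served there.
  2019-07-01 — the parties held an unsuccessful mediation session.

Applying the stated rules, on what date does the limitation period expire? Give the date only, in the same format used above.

2024-10-17

The claim accrued on 2017-12-28, the date of the act.
6 years from 2017-12-28 is 2023-12-28.
Because the defendant's absence from the jurisdiction ran from 2018-07-30 to 2019-05-20, the deadline is extended by 294 days to 2024-10-17.
Nothing else in the chronology tolls or restarts the period.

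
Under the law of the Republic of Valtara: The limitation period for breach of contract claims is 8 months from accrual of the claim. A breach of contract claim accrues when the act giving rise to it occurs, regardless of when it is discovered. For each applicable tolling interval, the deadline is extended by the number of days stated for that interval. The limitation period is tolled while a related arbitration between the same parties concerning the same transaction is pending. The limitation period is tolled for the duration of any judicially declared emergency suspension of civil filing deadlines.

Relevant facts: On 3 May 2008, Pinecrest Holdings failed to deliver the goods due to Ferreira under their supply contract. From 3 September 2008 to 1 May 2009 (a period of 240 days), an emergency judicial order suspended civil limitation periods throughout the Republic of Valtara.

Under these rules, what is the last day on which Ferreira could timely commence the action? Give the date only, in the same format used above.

31 August 2009

The limitation period began to run on 3 May 2008.
8 months from 3 May 2008 is 3 January 2009.
The period was tolled for 240 days by the emergency suspension of filing deadlines (3 September 2008 to 1 May 2009), pushing the deadline to 31 August 2009.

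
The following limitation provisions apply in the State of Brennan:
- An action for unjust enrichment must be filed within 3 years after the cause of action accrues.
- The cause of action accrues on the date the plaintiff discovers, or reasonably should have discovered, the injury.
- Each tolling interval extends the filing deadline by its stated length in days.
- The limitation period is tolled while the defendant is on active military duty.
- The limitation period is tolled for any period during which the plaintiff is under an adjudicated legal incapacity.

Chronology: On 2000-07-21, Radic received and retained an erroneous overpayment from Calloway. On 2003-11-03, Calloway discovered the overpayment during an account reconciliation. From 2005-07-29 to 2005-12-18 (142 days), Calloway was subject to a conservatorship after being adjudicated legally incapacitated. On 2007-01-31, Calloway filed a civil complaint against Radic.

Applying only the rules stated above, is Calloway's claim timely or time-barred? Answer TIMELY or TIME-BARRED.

The claim did not accrue until Calloway discovered the injury on 2003-11-03; the 2000-07-21 act date does not start the clock under the stated rule.
Adding the 3 years base period to 2003-11-03 gives a deadline of 2006-11-03, before any tolling.
The plaintiff's legal incapacity from 2005-07-29 to 2005-12-18 tolled the period for 142 days, extending the deadline to 2007-03-25.
Filing on 2007-01-31 beat the 2007-03-25 deadline — the action is timely.

TIMELY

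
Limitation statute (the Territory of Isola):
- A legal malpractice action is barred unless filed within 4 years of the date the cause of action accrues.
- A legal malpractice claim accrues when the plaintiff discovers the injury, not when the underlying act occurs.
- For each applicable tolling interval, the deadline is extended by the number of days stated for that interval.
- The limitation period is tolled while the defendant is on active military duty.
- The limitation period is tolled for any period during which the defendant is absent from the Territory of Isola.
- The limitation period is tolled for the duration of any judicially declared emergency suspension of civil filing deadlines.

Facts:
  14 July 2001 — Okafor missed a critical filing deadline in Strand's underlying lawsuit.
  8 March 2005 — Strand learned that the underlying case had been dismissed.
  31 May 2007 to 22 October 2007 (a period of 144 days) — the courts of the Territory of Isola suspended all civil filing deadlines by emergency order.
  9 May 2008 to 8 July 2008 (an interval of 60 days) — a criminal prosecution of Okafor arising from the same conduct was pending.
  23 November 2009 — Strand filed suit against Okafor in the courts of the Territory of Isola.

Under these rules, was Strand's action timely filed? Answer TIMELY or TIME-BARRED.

TIME-BARRED

The claim did not accrue until Strand discovered the injury on 8 March 2005; the 14 July 2001 act date does not start the clock under the stated rule.
The untolled deadline — 4 years after 8 March 2005 — is 8 March 2009.
The period was tolled for 144 days by the emergency suspension of filing deadlines (31 May 2007 to 22 October 2007), pushing the deadline to 30 July 2009.
No stated provision tolls the period for a criminal prosecution, so the interval from 9 May 2008 to 8 July 2008 has no effect on the deadline.
Filing on 23 November 2009 missed the 30 July 2009 deadline — the action is time-barred.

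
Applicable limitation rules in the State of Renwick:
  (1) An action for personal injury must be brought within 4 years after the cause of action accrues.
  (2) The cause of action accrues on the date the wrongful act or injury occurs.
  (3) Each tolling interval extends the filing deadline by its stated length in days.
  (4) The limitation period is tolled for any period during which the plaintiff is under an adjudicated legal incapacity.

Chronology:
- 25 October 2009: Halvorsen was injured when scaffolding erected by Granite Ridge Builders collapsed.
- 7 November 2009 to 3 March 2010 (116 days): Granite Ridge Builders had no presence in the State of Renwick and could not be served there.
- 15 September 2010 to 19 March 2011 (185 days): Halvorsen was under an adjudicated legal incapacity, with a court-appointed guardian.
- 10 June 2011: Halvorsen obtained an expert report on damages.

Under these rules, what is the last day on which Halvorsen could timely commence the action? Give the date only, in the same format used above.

The cause of action accrued on 25 October 2009, the date of the act.
Adding the 4 years base period to 25 October 2009 gives a deadline of 25 October 2013, before any tolling.
The plaintiff's legal incapacity from 15 September 2010 to 19 March 2011 tolled the period for 185 days, extending the deadline to 28 April 2014.
Although the defendant's absence ran from 7 November 2009 to 3 March 2010, the stated rules do not make that a tolling event, so it is disregarded.
Nothing else in the chronology tolls or restarts the period.

28 April 2014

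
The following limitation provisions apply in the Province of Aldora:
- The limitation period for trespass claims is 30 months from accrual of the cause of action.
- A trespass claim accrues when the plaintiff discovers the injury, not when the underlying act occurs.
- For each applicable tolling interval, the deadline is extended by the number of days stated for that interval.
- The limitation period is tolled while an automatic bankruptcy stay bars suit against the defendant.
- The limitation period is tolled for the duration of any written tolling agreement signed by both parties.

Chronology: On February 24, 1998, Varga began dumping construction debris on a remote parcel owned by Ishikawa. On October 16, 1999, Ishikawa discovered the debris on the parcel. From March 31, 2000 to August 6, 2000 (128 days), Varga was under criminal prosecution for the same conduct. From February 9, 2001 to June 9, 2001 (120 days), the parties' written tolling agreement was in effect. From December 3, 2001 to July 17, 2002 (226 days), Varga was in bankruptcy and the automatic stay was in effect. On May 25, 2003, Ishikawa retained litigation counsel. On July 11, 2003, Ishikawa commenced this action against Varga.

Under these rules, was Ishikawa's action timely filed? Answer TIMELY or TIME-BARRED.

TIME-BARRED

Under the discovery rule, the claim accrued on October 16, 1999, when Ishikawa discovered the injury — not on the February 24, 1998 date of the underlying act.
Adding the 30 months base period to October 16, 1999 gives a deadline of April 16, 2002, before any tolling.
Because the written tolling agreement ran from February 9, 2001 to June 9, 2001, the deadline is extended by 120 days to August 14, 2002.
Because the automatic bankruptcy stay ran from December 3, 2001 to July 17, 2002, the deadline is extended by 226 days to March 28, 2003.
No stated provision tolls the period for a criminal prosecution, so the interval from March 31, 2000 to August 6, 2000 has no effect on the deadline.
None of the other events listed affects the running of the period under the stated rules.
Filing on July 11, 2003 missed the March 28, 2003 deadline — the action is time-barred.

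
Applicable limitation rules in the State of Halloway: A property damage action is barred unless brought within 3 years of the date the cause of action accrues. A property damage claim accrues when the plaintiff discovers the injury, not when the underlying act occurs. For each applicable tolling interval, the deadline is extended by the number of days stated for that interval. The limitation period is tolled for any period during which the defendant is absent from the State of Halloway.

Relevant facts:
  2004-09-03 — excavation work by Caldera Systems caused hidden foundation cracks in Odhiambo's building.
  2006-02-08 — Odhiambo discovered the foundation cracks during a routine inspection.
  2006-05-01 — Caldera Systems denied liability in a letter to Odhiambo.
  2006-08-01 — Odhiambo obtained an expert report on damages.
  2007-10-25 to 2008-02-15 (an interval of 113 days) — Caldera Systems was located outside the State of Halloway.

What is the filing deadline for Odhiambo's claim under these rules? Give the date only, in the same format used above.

Under the discovery rule, the claim accrued on 2006-02-08, when Odhiambo discovered the injury — not on the 2004-09-03 date of the underlying act.
The untolled deadline — 3 years after 2006-02-08 — is 2009-02-08.
The defendant's absence from the jurisdiction from 2007-10-25 to 2008-02-15 tolled the period for 113 days, extending the deadline to 2009-06-01.
The other events in the timeline have no effect on the limitation period under the stated rules.

2009-06-01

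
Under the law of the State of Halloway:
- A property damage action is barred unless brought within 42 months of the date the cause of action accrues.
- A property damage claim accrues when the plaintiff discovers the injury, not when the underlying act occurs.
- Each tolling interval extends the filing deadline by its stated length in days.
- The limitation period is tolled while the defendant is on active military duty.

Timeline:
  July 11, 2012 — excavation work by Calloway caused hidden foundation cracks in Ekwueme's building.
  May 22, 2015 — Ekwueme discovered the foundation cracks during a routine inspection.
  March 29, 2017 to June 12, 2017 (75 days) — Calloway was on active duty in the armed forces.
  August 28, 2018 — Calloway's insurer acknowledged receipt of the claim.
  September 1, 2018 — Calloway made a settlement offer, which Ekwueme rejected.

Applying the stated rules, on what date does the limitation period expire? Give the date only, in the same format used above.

February 5, 2019

Accrual is tied to discovery, so the period began on May 22, 2015 rather than on July 11, 2012 when the act occurred.
42 months from May 22, 2015 is November 22, 2018.
The period was tolled for 75 days by the defendant's active military service (March 29, 2017 to June 12, 2017), pushing the deadline to February 5, 2019.
Nothing else in the chronology tolls or restarts the period.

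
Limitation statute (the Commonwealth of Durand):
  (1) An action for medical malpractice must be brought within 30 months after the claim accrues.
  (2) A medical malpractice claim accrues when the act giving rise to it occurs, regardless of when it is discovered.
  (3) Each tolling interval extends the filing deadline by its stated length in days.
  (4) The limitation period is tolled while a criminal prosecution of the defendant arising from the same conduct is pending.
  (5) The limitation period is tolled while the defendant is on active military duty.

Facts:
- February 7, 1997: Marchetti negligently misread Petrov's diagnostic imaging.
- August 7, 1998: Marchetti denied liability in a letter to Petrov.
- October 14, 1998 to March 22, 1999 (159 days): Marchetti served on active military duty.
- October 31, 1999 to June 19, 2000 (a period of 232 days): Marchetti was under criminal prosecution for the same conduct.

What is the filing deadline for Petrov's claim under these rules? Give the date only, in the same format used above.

The limitation period began to run on February 7, 1997.
30 months from February 7, 1997 is August 7, 1999.
The defendant's active military service from October 14, 1998 to March 22, 1999 tolled the period for 159 days, extending the deadline to January 13, 2000.
The period was tolled for 232 days by the pending criminal prosecution (October 31, 1999 to June 19, 2000), pushing the deadline to September 1, 2000.
Nothing else in the chronology tolls or restarts the period.

September 1, 2000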